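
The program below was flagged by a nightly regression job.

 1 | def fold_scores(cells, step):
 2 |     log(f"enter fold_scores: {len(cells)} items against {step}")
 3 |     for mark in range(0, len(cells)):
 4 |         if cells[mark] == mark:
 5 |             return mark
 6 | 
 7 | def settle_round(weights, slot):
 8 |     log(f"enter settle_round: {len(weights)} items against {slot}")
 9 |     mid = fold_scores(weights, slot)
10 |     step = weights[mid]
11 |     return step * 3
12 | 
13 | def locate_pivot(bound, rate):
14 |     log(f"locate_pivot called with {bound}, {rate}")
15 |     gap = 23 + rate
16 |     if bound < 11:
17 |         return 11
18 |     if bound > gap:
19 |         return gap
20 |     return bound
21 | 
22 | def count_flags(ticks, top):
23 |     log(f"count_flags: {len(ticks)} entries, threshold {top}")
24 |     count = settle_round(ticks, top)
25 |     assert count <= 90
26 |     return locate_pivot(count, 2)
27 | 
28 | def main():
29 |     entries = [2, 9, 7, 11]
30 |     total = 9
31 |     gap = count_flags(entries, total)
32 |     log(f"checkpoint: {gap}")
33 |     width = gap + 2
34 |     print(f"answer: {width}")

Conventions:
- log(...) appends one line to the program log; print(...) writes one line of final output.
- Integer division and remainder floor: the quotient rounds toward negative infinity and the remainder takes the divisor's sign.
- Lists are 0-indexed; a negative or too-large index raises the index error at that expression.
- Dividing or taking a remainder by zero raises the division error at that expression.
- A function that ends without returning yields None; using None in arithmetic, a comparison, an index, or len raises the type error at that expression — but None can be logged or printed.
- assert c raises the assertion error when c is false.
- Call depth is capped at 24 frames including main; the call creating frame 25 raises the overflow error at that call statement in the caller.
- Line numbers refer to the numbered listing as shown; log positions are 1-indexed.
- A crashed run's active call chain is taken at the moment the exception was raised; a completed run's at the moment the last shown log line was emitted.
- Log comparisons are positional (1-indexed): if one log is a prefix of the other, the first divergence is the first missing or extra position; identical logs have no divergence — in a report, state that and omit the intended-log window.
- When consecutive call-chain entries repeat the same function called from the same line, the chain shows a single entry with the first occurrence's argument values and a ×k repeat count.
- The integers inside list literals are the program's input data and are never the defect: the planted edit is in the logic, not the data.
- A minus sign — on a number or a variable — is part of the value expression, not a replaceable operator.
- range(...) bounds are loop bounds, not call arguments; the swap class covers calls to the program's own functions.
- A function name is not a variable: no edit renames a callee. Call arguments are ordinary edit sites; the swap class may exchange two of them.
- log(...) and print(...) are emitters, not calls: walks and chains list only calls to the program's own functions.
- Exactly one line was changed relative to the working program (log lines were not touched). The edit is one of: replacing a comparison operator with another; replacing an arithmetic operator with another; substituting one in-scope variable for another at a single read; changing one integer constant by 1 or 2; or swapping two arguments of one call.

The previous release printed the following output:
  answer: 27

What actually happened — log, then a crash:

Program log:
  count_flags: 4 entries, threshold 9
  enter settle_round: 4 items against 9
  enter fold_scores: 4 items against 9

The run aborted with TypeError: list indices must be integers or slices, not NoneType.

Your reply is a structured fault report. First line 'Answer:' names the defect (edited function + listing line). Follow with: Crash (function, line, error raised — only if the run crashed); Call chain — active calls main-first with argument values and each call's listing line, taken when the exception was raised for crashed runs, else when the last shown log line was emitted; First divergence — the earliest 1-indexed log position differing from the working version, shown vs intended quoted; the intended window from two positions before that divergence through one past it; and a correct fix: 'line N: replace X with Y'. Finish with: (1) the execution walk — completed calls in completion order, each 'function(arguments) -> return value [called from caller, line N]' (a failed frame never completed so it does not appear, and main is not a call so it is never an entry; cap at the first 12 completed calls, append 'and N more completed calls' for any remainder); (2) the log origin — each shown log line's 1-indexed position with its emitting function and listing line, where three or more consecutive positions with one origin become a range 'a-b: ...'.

Answer: the defect is in fold_scores at line 4.
Key observation: A complete run would log 'locate_pivot called with 27, 2' next, but this one stopped at 3 lines.
Crash: settle_round, line 10, TypeError.
Call chain: main -> count_flags([2, 9, 7, 11], 9) (called at line 31) -> settle_round([2, 9, 7, 11], 9) (called at line 24).
First divergence: position 4 — after 3 matching lines the faulty run goes silent; intended next line 'locate_pivot called with 27, 2'.
Intended log window:
  2: enter settle_round: 4 items against 9
  3: enter fold_scores: 4 items against 9
  4: locate_pivot called with 27, 2
  5: checkpoint: 25
Execution walk:
  fold_scores([2, 9, 7, 11], 9) -> None  [called from settle_round, line 9]
Origin of each log line:
  1: emitted by count_flags (line 23)
  2: emitted by settle_round (line 8)
  3: emitted by fold_scores (line 2)
A correct fix: line 4: replace `cells[mark] == mark` with `cells[mark] == step`.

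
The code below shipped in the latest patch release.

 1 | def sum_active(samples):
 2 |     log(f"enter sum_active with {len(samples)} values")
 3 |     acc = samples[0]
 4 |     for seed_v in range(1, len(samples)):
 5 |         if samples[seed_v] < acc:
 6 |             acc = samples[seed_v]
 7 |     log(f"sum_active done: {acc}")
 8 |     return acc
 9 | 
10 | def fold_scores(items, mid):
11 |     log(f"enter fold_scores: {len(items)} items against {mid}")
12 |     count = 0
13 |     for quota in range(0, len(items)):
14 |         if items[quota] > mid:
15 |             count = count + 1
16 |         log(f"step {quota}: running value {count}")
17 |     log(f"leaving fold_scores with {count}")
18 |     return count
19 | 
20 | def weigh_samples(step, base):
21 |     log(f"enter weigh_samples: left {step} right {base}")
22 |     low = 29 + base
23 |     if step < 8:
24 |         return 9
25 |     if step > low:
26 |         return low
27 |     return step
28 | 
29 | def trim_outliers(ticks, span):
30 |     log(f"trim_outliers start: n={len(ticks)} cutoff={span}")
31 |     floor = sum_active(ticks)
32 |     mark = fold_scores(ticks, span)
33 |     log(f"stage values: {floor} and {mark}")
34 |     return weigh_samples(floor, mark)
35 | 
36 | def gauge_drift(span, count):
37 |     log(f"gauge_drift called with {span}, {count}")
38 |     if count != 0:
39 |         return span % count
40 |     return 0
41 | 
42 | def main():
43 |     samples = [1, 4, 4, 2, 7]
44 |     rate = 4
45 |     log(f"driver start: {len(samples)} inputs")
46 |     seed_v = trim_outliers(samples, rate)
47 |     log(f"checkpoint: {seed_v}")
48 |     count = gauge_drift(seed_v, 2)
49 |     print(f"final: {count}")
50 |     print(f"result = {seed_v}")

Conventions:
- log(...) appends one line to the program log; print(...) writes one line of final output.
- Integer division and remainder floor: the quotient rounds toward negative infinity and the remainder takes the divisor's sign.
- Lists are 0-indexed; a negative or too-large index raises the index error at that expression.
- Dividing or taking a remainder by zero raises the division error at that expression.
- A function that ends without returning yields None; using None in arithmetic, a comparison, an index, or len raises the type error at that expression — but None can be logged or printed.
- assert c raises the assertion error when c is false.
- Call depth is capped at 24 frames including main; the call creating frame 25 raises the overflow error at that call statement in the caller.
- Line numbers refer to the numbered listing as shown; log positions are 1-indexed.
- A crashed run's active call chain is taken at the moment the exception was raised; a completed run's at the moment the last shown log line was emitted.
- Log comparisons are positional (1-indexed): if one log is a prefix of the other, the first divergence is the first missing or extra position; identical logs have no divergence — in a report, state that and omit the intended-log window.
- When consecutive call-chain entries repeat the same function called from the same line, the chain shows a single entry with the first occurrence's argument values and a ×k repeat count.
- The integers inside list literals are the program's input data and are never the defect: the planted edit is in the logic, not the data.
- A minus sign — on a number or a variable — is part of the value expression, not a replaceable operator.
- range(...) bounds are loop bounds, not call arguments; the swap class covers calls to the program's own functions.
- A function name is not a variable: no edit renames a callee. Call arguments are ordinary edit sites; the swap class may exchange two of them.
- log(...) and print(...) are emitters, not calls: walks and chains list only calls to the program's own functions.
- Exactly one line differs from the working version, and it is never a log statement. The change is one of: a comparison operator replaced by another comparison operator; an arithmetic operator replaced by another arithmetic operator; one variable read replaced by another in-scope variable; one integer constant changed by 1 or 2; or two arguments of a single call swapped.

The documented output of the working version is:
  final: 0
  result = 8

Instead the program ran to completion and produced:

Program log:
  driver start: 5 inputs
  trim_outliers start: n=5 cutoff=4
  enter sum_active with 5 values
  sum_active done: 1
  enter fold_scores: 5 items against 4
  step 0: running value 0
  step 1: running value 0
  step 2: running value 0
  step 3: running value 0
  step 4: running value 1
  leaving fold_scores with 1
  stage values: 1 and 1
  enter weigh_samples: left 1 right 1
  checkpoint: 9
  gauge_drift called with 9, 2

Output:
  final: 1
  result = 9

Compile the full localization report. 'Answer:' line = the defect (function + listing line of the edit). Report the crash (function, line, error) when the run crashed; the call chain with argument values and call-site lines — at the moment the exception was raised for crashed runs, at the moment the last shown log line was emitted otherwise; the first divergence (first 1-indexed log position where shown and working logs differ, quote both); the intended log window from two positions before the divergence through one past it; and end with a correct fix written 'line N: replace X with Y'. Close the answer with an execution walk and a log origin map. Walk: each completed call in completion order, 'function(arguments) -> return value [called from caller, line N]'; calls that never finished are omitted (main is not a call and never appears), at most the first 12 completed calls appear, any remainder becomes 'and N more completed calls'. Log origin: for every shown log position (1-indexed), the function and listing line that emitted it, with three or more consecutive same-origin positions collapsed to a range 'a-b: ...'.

Answer: the defect is in weigh_samples at line 24.
Core observation: Log line 14 is where behavior first shows: 'checkpoint: 9' appears instead of 'checkpoint: 8'.
Call chain: main -> gauge_drift(9, 2) (called at line 48).
First divergence: position 14 — the shown line 'checkpoint: 9' should read 'checkpoint: 8'.
Intended log window:
  12: stage values: 1 and 1
  13: enter weigh_samples: left 1 right 1
  14: checkpoint: 8
  15: gauge_drift called with 8, 2
Execution walk:
  sum_active([1, 4, 4, 2, 7]) -> 1  [called from trim_outliers, line 31]
  fold_scores([1, 4, 4, 2, 7], 4) -> 1  [called from trim_outliers, line 32]
  weigh_samples(1, 1) -> 9  [called from trim_outliers, line 34]
  trim_outliers([1, 4, 4, 2, 7], 4) -> 9  [called from main, line 46]
  gauge_drift(9, 2) -> 1  [called from main, line 48]
Log line origins:
  1: emitted by main (line 45)
  2: emitted by trim_outliers (line 30)
  3: emitted by sum_active (line 2)
  4: emitted by sum_active (line 7)
  5: emitted by fold_scores (line 11)
  6-10: emitted by fold_scores (line 16)
  11: emitted by fold_scores (line 17)
  12: emitted by trim_outliers (line 33)
  13: emitted by weigh_samples (line 21)
  14: emitted by main (line 47)
  15: emitted by gauge_drift (line 37)
A correct fix: line 24: replace `9` with `8`.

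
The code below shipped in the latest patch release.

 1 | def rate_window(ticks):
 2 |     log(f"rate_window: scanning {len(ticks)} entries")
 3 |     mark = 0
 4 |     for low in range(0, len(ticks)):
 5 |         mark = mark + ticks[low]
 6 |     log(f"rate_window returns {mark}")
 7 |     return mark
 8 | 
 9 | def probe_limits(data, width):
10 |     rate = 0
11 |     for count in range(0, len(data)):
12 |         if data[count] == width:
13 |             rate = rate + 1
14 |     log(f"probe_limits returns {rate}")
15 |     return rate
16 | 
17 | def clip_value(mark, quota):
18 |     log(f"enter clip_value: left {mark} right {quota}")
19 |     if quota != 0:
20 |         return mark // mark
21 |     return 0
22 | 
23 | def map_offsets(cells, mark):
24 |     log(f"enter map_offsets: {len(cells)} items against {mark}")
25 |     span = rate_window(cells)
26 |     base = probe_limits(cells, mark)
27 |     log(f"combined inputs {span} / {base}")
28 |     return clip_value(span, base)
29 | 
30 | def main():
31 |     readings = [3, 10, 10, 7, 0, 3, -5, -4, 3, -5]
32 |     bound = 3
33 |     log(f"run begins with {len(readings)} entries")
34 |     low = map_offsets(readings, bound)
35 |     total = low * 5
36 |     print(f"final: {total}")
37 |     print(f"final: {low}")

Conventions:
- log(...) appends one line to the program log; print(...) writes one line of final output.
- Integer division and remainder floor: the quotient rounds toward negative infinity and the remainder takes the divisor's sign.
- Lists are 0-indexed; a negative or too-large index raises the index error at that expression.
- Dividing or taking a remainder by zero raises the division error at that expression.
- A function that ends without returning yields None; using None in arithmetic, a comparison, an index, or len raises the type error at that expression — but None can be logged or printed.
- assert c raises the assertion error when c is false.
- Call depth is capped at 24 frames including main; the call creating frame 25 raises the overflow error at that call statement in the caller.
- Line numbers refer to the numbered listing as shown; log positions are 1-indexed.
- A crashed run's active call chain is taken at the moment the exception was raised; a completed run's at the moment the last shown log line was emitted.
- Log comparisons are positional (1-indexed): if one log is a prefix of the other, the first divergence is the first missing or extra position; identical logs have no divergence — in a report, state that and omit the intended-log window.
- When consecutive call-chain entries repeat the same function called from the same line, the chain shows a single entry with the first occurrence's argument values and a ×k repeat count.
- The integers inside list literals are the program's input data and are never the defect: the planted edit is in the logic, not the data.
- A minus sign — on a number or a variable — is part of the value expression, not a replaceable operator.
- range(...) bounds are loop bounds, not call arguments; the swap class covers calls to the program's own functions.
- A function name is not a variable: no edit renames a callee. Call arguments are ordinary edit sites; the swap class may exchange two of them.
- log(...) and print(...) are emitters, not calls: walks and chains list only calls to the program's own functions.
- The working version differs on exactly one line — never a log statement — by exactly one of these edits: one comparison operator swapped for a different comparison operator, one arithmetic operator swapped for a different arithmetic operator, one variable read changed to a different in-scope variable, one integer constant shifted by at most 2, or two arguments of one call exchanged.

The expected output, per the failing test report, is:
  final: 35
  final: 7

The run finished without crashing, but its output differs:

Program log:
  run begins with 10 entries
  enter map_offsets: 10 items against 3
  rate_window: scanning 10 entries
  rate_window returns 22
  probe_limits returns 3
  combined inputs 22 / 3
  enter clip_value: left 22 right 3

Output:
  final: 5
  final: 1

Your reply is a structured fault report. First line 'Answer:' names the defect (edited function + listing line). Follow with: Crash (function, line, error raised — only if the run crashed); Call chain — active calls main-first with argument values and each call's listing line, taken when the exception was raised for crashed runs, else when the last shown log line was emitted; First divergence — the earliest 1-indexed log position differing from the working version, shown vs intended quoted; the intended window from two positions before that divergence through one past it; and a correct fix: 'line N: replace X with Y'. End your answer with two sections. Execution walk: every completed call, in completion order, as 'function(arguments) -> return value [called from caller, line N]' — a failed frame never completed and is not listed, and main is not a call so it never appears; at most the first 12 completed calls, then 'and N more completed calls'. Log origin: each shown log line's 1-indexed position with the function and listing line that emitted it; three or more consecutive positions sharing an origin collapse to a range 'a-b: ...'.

Answer: the defect is in clip_value at line 20.
Core observation: Log streams are identical — the defect surfaces only in the printed output.
Call chain: main -> map_offsets([3, 10, 10, 7, 0, 3, -5, -4, 3, -5], 3) (called at line 34) -> clip_value(22, 3) (called at line 28).
First divergence: none (the log streams are identical).
Execution walk:
  rate_window([3, 10, 10, 7, 0, 3, -5, -4, 3, -5]) -> 22  [called from map_offsets, line 25]
  probe_limits([3, 10, 10, 7, 0, 3, -5, -4, 3, -5], 3) -> 3  [called from map_offsets, line 26]
  clip_value(22, 3) -> 1  [called from map_offsets, line 28]
  map_offsets([3, 10, 10, 7, 0, 3, -5, -4, 3, -5], 3) -> 1  [called from main, line 34]
Origin of each log line:
  1: emitted by main (line 33)
  2: emitted by map_offsets (line 24)
  3: emitted by rate_window (line 2)
  4: emitted by rate_window (line 6)
  5: emitted by probe_limits (line 14)
  6: emitted by map_offsets (line 27)
  7: emitted by clip_value (line 18)
A correct fix: line 20: replace `mark // mark` with `mark // quota`.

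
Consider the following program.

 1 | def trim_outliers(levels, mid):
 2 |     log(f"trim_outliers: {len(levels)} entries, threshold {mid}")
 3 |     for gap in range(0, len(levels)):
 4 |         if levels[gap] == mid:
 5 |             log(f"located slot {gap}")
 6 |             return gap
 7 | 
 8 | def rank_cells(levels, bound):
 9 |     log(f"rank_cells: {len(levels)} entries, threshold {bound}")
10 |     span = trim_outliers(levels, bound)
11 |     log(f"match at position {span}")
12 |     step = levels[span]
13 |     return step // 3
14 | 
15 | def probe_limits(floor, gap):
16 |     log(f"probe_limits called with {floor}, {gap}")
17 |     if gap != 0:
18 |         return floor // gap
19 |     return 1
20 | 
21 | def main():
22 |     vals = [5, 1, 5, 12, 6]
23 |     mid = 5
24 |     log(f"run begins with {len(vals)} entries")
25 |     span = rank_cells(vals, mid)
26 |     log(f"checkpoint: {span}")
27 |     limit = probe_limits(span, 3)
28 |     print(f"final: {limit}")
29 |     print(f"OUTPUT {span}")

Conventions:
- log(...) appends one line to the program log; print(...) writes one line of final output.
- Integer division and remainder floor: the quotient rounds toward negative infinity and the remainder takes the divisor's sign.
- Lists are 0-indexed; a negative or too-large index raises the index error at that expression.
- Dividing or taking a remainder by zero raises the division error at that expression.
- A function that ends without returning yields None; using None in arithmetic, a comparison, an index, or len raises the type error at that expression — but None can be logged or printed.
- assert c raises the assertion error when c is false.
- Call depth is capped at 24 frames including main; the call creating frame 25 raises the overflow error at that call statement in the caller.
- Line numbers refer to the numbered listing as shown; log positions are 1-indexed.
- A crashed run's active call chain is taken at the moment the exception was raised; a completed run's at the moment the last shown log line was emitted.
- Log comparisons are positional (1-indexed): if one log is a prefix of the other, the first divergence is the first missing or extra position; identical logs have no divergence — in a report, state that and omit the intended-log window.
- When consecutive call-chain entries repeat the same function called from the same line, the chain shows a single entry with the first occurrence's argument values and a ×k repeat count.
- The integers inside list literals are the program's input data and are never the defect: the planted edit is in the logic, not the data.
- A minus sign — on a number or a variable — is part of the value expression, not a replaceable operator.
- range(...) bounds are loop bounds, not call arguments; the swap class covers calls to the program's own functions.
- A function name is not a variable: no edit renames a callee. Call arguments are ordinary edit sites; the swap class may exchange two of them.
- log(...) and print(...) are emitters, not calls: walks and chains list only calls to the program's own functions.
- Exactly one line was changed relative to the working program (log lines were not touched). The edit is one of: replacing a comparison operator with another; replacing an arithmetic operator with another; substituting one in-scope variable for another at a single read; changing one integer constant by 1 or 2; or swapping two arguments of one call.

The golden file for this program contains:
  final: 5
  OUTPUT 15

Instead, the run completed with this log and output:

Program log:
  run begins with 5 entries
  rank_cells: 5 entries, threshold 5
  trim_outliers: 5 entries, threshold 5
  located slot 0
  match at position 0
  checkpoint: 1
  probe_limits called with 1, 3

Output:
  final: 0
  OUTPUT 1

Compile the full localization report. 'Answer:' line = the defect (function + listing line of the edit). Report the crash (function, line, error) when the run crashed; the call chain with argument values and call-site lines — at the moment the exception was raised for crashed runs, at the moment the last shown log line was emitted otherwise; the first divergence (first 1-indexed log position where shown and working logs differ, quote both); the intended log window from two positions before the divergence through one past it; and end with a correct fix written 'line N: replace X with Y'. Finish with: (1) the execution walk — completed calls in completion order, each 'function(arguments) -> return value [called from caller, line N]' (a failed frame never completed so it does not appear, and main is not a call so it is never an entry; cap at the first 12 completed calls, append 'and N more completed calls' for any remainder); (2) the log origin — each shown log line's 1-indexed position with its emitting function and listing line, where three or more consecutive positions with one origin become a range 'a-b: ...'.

Answer: the defect is in rank_cells at line 13.
The tell: Position 6 is the first bad log line: 'checkpoint: 1' should read 'checkpoint: 15'.
Call chain: main -> probe_limits(1, 3) (called at line 27).
First divergence: at position 6 the run shows 'checkpoint: 1' where the working version logs 'checkpoint: 15'.
Intended log window:
  4: located slot 0
  5: match at position 0
  6: checkpoint: 15
  7: probe_limits called with 15, 3
Execution walk:
  trim_outliers([5, 1, 5, 12, 6], 5) -> 0  [called from rank_cells, line 10]
  rank_cells([5, 1, 5, 12, 6], 5) -> 1  [called from main, line 25]
  probe_limits(1, 3) -> 0  [called from main, line 27]
Origin of each log line:
  1: from main, line 24
  2: from rank_cells, line 9
  3: from trim_outliers, line 2
  4: from trim_outliers, line 5
  5: from rank_cells, line 11
  6: from main, line 26
  7: from probe_limits, line 16
A correct fix: line 13: replace `//` with `*`.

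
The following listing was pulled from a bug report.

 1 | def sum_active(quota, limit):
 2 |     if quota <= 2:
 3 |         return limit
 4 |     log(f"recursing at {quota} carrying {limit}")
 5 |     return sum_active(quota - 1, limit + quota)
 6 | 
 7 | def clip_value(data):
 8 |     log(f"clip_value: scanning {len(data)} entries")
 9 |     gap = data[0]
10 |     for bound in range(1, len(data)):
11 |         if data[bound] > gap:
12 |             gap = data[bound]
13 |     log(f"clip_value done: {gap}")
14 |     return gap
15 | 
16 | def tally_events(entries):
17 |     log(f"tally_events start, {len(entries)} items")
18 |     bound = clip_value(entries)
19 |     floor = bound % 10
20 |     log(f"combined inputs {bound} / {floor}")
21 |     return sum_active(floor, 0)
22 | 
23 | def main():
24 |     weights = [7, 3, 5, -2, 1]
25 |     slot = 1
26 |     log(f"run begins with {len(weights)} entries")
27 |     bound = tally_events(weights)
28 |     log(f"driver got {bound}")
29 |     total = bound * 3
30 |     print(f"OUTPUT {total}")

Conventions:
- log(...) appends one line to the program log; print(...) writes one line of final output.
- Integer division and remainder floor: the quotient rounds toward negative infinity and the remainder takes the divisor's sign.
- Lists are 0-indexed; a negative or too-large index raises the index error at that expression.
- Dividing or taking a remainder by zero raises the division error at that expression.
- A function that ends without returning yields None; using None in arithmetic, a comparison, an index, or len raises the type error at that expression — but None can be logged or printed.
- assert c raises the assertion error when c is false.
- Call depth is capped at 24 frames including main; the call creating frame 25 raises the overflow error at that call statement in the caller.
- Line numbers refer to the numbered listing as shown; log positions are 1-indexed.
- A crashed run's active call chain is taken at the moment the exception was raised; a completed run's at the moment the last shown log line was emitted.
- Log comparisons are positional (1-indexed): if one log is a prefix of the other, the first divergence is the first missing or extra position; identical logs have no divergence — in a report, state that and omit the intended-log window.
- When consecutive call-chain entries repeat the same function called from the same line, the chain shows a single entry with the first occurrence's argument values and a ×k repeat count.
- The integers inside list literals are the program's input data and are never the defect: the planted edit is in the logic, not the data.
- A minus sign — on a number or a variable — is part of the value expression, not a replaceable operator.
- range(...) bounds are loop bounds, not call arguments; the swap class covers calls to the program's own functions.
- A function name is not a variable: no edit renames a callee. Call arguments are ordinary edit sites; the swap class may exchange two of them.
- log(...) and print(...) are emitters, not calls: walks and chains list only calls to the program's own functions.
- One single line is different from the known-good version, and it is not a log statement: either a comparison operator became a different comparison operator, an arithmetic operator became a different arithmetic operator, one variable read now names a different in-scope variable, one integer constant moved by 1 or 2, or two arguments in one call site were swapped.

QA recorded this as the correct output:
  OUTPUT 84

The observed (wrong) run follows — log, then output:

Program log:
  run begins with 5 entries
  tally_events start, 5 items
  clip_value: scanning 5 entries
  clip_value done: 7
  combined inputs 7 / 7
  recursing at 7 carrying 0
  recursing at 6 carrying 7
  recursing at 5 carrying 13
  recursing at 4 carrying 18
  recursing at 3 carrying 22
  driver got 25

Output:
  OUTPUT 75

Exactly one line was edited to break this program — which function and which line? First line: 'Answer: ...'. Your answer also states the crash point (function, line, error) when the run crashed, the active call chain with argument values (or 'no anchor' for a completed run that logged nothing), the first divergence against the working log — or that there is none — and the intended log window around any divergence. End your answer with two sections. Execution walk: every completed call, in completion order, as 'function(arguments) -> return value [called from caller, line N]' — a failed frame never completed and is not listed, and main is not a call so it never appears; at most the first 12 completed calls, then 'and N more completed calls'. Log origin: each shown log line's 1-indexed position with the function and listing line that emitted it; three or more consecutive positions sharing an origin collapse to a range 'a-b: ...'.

Answer: the defect is in sum_active at line 2.
Core observation: Log line 11 is where behavior first shows: 'driver got 25' appears instead of 'recursing at 2 carrying 25'.
Call chain: main.
First divergence: position 11 — the shown line 'driver got 25' should read 'recursing at 2 carrying 25'.
Intended log window:
  9: recursing at 4 carrying 18
  10: recursing at 3 carrying 22
  11: recursing at 2 carrying 25
  12: recursing at 1 carrying 27
Execution walk:
  clip_value([7, 3, 5, -2, 1]) -> 7  [called from tally_events, line 18]
  sum_active(2, 25) -> 25  [called from sum_active, line 5]
  sum_active(3, 22) -> 25  [called from sum_active, line 5]
  sum_active(4, 18) -> 25  [called from sum_active, line 5]
  sum_active(5, 13) -> 25  [called from sum_active, line 5]
  sum_active(6, 7) -> 25  [called from sum_active, line 5]
  sum_active(7, 0) -> 25  [called from tally_events, line 21]
  tally_events([7, 3, 5, -2, 1]) -> 25  [called from main, line 27]
Log origins:
  1: from main, line 26
  2: from tally_events, line 17
  3: from clip_value, line 8
  4: from clip_value, line 13
  5: from tally_events, line 20
  6-10: from sum_active, line 4
  11: from main, line 28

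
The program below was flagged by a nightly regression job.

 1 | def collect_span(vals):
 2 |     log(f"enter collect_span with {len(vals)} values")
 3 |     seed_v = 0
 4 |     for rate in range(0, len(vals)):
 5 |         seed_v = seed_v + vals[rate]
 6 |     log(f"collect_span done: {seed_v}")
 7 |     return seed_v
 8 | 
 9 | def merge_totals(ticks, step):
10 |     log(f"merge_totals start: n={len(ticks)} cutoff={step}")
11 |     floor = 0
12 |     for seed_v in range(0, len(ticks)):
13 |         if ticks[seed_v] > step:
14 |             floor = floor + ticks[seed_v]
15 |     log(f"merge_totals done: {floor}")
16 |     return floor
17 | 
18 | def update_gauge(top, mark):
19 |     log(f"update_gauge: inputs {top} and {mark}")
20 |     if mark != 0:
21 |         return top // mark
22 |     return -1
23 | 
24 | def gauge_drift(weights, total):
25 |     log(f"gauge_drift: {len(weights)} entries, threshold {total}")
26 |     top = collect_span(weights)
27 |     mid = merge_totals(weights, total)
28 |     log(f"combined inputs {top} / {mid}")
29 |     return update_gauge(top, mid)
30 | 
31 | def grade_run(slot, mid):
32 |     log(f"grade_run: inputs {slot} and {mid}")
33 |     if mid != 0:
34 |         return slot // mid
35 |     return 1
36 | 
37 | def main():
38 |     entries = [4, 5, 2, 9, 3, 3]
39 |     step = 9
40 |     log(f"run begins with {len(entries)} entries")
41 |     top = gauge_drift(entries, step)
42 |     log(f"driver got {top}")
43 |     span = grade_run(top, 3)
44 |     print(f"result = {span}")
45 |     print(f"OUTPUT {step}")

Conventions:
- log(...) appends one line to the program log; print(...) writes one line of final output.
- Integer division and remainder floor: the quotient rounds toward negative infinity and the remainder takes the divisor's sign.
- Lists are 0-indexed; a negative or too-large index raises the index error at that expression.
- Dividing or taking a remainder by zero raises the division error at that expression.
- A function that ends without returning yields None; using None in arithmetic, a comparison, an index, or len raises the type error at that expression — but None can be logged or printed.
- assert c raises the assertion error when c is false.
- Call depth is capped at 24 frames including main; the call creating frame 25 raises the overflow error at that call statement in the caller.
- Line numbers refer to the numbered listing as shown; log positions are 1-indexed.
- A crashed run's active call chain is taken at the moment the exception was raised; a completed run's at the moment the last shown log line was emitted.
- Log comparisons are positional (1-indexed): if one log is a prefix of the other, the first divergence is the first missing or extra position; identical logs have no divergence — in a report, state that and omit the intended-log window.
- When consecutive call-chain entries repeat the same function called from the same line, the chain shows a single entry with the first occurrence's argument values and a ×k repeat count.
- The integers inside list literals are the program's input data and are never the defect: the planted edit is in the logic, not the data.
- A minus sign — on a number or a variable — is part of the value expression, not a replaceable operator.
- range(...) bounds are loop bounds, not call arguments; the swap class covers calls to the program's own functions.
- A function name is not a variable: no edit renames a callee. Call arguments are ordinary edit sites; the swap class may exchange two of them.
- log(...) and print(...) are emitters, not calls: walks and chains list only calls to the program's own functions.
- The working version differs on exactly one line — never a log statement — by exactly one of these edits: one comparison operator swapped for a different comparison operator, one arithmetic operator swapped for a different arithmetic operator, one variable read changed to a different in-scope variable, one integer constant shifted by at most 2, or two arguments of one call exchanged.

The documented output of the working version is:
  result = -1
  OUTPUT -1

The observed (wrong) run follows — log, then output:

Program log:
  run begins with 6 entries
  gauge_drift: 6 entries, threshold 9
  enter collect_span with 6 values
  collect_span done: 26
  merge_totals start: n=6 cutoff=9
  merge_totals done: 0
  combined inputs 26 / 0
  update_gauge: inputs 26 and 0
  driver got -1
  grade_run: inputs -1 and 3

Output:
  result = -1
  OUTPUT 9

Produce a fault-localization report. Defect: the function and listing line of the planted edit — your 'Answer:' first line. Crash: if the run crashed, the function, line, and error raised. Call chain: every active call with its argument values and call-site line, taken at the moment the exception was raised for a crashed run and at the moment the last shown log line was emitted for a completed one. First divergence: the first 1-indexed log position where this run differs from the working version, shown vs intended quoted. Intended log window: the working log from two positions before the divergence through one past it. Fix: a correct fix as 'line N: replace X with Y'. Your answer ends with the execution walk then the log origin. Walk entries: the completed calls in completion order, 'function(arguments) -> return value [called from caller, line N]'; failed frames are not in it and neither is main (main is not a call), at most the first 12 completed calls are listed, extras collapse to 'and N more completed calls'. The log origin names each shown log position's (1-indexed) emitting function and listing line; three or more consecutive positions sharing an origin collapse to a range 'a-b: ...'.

Answer: the defect is in main at line 45.
Key fact: Nothing in the log betrays the bug — only the output does.
Call chain: main -> grade_run(-1, 3) (called at line 43).
First divergence: none — the logs agree in full.
Execution walk:
  collect_span([4, 5, 2, 9, 3, 3]) -> 26  [called from gauge_drift, line 26]
  merge_totals([4, 5, 2, 9, 3, 3], 9) -> 0  [called from gauge_drift, line 27]
  update_gauge(26, 0) -> -1  [called from gauge_drift, line 29]
  gauge_drift([4, 5, 2, 9, 3, 3], 9) -> -1  [called from main, line 41]
  grade_run(-1, 3) -> -1  [called from main, line 43]
Origin of each log line:
  1: logged in main at line 40
  2: logged in gauge_drift at line 25
  3: logged in collect_span at line 2
  4: logged in collect_span at line 6
  5: logged in merge_totals at line 10
  6: logged in merge_totals at line 15
  7: logged in gauge_drift at line 28
  8: logged in update_gauge at line 19
  9: logged in main at line 42
  10: logged in grade_run at line 32
A correct fix: line 45: replace `step` with `top`.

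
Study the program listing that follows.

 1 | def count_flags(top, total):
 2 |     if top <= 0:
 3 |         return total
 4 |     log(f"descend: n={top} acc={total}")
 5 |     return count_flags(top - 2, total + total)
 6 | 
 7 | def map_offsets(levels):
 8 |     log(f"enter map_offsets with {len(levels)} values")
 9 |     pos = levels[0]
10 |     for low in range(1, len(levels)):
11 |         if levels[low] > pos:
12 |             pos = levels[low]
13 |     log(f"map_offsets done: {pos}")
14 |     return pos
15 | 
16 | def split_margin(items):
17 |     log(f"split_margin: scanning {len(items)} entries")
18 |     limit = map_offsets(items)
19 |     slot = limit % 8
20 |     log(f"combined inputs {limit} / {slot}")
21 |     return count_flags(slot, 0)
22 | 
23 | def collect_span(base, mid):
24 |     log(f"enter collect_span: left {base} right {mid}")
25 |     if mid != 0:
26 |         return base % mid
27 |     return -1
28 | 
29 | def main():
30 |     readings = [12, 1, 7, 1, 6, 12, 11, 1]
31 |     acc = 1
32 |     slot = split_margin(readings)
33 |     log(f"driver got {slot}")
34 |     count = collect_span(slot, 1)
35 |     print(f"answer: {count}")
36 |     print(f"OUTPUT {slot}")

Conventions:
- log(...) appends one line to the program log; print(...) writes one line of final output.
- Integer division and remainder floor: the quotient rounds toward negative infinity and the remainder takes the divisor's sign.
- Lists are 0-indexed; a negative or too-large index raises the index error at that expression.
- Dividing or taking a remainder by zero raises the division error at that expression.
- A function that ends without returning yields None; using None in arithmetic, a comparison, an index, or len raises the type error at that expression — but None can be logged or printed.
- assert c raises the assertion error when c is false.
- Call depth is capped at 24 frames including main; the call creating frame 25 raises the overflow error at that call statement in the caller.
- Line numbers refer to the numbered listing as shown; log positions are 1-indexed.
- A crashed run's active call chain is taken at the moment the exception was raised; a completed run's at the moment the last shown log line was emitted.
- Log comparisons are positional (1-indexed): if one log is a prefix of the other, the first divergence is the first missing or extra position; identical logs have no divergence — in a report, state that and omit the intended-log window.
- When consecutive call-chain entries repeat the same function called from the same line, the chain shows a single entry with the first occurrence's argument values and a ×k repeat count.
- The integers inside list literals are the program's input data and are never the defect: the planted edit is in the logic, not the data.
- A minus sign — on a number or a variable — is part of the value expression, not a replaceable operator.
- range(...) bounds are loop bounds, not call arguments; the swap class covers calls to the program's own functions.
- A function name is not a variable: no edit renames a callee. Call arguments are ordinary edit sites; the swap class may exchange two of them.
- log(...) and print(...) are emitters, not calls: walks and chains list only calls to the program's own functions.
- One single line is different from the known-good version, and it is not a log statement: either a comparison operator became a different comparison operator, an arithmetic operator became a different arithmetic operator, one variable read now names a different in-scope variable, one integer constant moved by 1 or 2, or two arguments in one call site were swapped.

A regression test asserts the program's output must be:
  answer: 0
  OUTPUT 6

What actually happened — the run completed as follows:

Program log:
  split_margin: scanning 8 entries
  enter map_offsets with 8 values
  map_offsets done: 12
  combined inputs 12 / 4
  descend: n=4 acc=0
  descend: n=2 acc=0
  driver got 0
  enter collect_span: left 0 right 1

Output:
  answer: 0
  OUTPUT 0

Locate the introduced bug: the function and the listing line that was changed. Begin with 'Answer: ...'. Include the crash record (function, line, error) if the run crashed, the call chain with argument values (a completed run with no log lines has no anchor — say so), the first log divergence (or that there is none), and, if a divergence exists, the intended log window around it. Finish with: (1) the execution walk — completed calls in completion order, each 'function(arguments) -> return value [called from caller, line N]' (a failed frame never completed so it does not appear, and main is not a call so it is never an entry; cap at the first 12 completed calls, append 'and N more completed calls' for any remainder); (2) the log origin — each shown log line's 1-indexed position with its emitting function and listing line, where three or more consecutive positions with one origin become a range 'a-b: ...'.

Answer: the defect is in count_flags at line 5.
Core observation: Log line 6 is where behavior first shows: 'descend: n=2 acc=0' appears instead of 'descend: n=2 acc=4'.
Call chain: main -> collect_span(0, 1) (called at line 34).
First divergence: at position 6 the run shows 'descend: n=2 acc=0' where the working version logs 'descend: n=2 acc=4'.
Intended log window:
  4: combined inputs 12 / 4
  5: descend: n=4 acc=0
  6: descend: n=2 acc=4
  7: driver got 6
Execution walk:
  map_offsets([12, 1, 7, 1, 6, 12, 11, 1]) -> 12  [called from split_margin, line 18]
  count_flags(0, 0) -> 0  [called from count_flags, line 5]
  count_flags(2, 0) -> 0  [called from count_flags, line 5]
  count_flags(4, 0) -> 0  [called from split_margin, line 21]
  split_margin([12, 1, 7, 1, 6, 12, 11, 1]) -> 0  [called from main, line 32]
  collect_span(0, 1) -> 0  [called from main, line 34]
Log line origins:
  1: emitted by split_margin (line 17)
  2: emitted by map_offsets (line 8)
  3: emitted by map_offsets (line 13)
  4: emitted by split_margin (line 20)
  5: emitted by count_flags (line 4)
  6: emitted by count_flags (line 4)
  7: emitted by main (line 33)
  8: emitted by collect_span (line 24)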